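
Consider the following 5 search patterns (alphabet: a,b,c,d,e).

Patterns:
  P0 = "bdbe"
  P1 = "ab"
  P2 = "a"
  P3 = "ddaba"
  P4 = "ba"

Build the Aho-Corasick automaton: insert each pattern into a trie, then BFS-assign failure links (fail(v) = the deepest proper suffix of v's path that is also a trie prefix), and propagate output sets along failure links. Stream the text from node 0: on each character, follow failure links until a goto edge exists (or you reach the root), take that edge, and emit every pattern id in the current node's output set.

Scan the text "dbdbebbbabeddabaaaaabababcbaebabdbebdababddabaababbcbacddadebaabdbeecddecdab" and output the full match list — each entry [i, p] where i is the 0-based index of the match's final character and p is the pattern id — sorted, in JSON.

Build:
Trie (insert patterns):
  n0 'ε': a→5 b→1 d→7
  n1 'b': a→12 d→2
  n2 'bd': b→3
  n3 'bdb': e→4
  n4 'bdbe': ·  [P0 ends]
  n5 'a': b→6  [P2 ends]
  n6 'ab': ·  [P1 ends]
  n7 'd': d→8
  n8 'dd': a→9
  n9 'dda': b→10
  n10 'ddab': a→11
  n11 'ddaba': ·  [P3 ends]
  n12 'ba': ·  [P4 ends]

Failure links (BFS by depth):
  n1('b'): parent n0 fail=0; on 'b' 0 → fail=0;  out ∅∪∅=∅
  n5('a'): parent n0 fail=0; on 'a' 0 → fail=0;  out {2}∪∅={2}
  n7('d'): parent n0 fail=0; on 'd' 0 → fail=0;  out ∅∪∅=∅
  n2('bd'): parent n1 fail=0; on 'd' 0 → fail=7;  out ∅∪∅=∅
  n6('ab'): parent n5 fail=0; on 'b' 0 → fail=1;  out {1}∪∅={1}
  n8('dd'): parent n7 fail=0; on 'd' 0 → fail=7;  out ∅∪∅=∅
  n12('ba'): parent n1 fail=0; on 'a' 0 → fail=5;  out {4}∪{2}={2,4}
  n3('bdb'): parent n2 fail=7; on 'b' 7→0 → fail=1;  out ∅∪∅=∅
  n9('dda'): parent n8 fail=7; on 'a' 7→0 → fail=5;  out ∅∪{2}={2}
  n4('bdbe'): parent n3 fail=1; on 'e' 1→0 → fail=0;  out {0}∪∅={0}
  n10('ddab'): parent n9 fail=5; on 'b' 5 → fail=6;  out ∅∪{1}={1}
  n11('ddaba'): parent n10 fail=6; on 'a' 6→1 → fail=12;  out {3}∪{2,4}={2,3,4}

Run:
pos 0 'd': at 7
pos 1 'b': at 1 ·f
pos 2 'd': at 2
pos 3 'b': at 3
pos 4 'e': at 4  ** P0@[1:4]
pos 5 'b': at 1 ·f
pos 6 'b': at 1 ·f
pos 7 'b': at 1 ·f
pos 8 'a': at 12  ** P2@[8:8],P4@[7:8]
pos 9 'b': at 6 ·f  ** P1@[8:9]
pos 10 'e': at 0 ·f
pos 11 'd': at 7
pos 12 'd': at 8
pos 13 'a': at 9  ** P2@[13:13]
pos 14 'b': at 10  ** P1@[13:14]
pos 15 'a': at 11  ** P2@[15:15],P3@[11:15],P4@[14:15]
pos 16 'a': at 5 ·f  ** P2@[16:16]
pos 17 'a': at 5 ·f  ** P2@[17:17]
pos 18 'a': at 5 ·f  ** P2@[18:18]
pos 19 'a': at 5 ·f  ** P2@[19:19]
pos 20 'b': at 6  ** P1@[19:20]
pos 21 'a': at 12 ·f  ** P2@[21:21],P4@[20:21]
pos 22 'b': at 6 ·f  ** P1@[21:22]
pos 23 'a': at 12 ·f  ** P2@[23:23],P4@[22:23]
pos 24 'b': at 6 ·f  ** P1@[23:24]
pos 25 'c': at 0 ·f
pos 26 'b': at 1
pos 27 'a': at 12  ** P2@[27:27],P4@[26:27]
pos 28 'e': at 0 ·f
pos 29 'b': at 1
pos 30 'a': at 12  ** P2@[30:30],P4@[29:30]
pos 31 'b': at 6 ·f  ** P1@[30:31]
pos 32 'd': at 2 ·f
pos 33 'b': at 3
pos 34 'e': at 4  ** P0@[31:34]
pos 35 'b': at 1 ·f
pos 36 'd': at 2
pos 37 'a': at 5 ·f  ** P2@[37:37]
pos 38 'b': at 6  ** P1@[37:38]
pos 39 'a': at 12 ·f  ** P2@[39:39],P4@[38:39]
pos 40 'b': at 6 ·f  ** P1@[39:40]
pos 41 'd': at 2 ·f
pos 42 'd': at 8 ·f
pos 43 'a': at 9  ** P2@[43:43]
pos 44 'b': at 10  ** P1@[43:44]
pos 45 'a': at 11  ** P2@[45:45],P3@[41:45],P4@[44:45]
pos 46 'a': at 5 ·f  ** P2@[46:46]
pos 47 'b': at 6  ** P1@[46:47]
pos 48 'a': at 12 ·f  ** P2@[48:48],P4@[47:48]
pos 49 'b': at 6 ·f  ** P1@[48:49]
pos 50 'b': at 1 ·f
pos 51 'c': at 0 ·f
pos 52 'b': at 1
pos 53 'a': at 12  ** P2@[53:53],P4@[52:53]
pos 54 'c': at 0 ·f
pos 55 'd': at 7
pos 56 'd': at 8
pos 57 'a': at 9  ** P2@[57:57]
pos 58 'd': at 7 ·f
pos 59 'e': at 0 ·f
pos 60 'b': at 1
pos 61 'a': at 12  ** P2@[61:61],P4@[60:61]
pos 62 'a': at 5 ·f  ** P2@[62:62]
pos 63 'b': at 6  ** P1@[62:63]
pos 64 'd': at 2 ·f
pos 65 'b': at 3
pos 66 'e': at 4  ** P0@[63:66]
pos 67 'e': at 0 ·f
pos 68 'c': at 0
pos 69 'd': at 7
pos 70 'd': at 8
pos 71 'e': at 0 ·f
pos 72 'c': at 0
pos 73 'd': at 7
pos 74 'a': at 5 ·f  ** P2@[74:74]
pos 75 'b': at 6  ** P1@[74:75]

All matches (sorted): [[4,0],[8,2],[8,4],[9,1],[13,2],[14,1],[15,2],[15,3],[15,4],[16,2],[17,2],[18,2],[19,2],[20,1],[21,2],[21,4],[22,1],[23,2],[23,4],[24,1],[27,2],[27,4],[30,2],[30,4],[31,1],[34,0],[37,2],[38,1],[39,2],[39,4],[40,1],[43,2],[44,1],[45,2],[45,3],[45,4],[46,2],[47,1],[48,2],[48,4],[49,1],[53,2],[53,4],[57,2],[61,2],[61,4],[62,2],[63,1],[66,0],[74,2],[75,1]]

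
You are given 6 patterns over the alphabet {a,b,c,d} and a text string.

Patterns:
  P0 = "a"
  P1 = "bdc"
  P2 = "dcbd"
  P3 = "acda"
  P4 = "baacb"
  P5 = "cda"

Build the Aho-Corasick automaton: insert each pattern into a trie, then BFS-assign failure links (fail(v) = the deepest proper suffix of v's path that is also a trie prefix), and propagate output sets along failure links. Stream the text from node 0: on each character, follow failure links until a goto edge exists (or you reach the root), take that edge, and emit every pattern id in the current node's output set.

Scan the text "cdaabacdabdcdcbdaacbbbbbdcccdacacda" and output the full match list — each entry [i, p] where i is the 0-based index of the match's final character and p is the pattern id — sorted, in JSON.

Build automaton:
Trie nodes:
  0='ε' goto a→1 b→2 c→16 d→5
  1='a' goto c→9  ←P0
  2='b' goto a→12 d→3
  3='bd' goto c→4
  4='bdc' goto ·  ←P1
  5='d' goto c→6
  6='dc' goto b→7
  7='dcb' goto d→8
  8='dcbd' goto ·  ←P2
  9='ac' goto d→10
  10='acd' goto a→11
  11='acda' goto ·  ←P3
  12='ba' goto a→13
  13='baa' goto c→14
  14='baac' goto b→15
  15='baacb' goto ·  ←P4
  16='c' goto d→17
  17='cd' goto a→18
  18='cda' goto ·  ←P5

Failure links (BFS by depth):
  fail(1) 'a': from fail(0)=0 chase 'a': 0 ⇒ 0;  out={0}∪out(0)={0}
  fail(2) 'b': from fail(0)=0 chase 'b': 0 ⇒ 0;  out=∅∪out(0)=∅
  fail(5) 'd': from fail(0)=0 chase 'd': 0 ⇒ 0;  out=∅∪out(0)=∅
  fail(16) 'c': from fail(0)=0 chase 'c': 0 ⇒ 0;  out=∅∪out(0)=∅
  fail(3) 'bd': from fail(2)=0 chase 'd': 0 ⇒ 5;  out=∅∪out(5)=∅
  fail(6) 'dc': from fail(5)=0 chase 'c': 0 ⇒ 16;  out=∅∪out(16)=∅
  fail(9) 'ac': from fail(1)=0 chase 'c': 0 ⇒ 16;  out=∅∪out(16)=∅
  fail(12) 'ba': from fail(2)=0 chase 'a': 0 ⇒ 1;  out=∅∪out(1)={0}
  fail(17) 'cd': from fail(16)=0 chase 'd': 0 ⇒ 5;  out=∅∪out(5)=∅
  fail(4) 'bdc': from fail(3)=5 chase 'c': 5 ⇒ 6;  out={1}∪out(6)={1}
  fail(7) 'dcb': from fail(6)=16 chase 'b': 16→0 ⇒ 2;  out=∅∪out(2)=∅
  fail(10) 'acd': from fail(9)=16 chase 'd': 16 ⇒ 17;  out=∅∪out(17)=∅
  fail(13) 'baa': from fail(12)=1 chase 'a': 1→0 ⇒ 1;  out=∅∪out(1)={0}
  fail(18) 'cda': from fail(17)=5 chase 'a': 5→0 ⇒ 1;  out={5}∪out(1)={0,5}
  fail(8) 'dcbd': from fail(7)=2 chase 'd': 2 ⇒ 3;  out={2}∪out(3)={2}
  fail(11) 'acda': from fail(10)=17 chase 'a': 17 ⇒ 18;  out={3}∪out(18)={0,3,5}
  fail(14) 'baac': from fail(13)=1 chase 'c': 1 ⇒ 9;  out=∅∪out(9)=∅
  fail(15) 'baacb': from fail(14)=9 chase 'b': 9→16→0 ⇒ 2;  out={4}∪out(2)={4}

Scan:
pos 0 'c': at 16
pos 1 'd': at 17
pos 2 'a': at 18  → match P0@[2:2],P5@[0:2]
pos 3 'a': at 1 (fail-walked)  → match P0@[3:3]
pos 4 'b': at 2 (fail-walked)
pos 5 'a': at 12  → match P0@[5:5]
pos 6 'c': at 9 (fail-walked)
pos 7 'd': at 10
pos 8 'a': at 11  → match P0@[8:8],P3@[5:8],P5@[6:8]
pos 9 'b': at 2 (fail-walked)
pos 10 'd': at 3
pos 11 'c': at 4  → match P1@[9:11]
pos 12 'd': at 17 (fail-walked)
pos 13 'c': at 6 (fail-walked)
pos 14 'b': at 7
pos 15 'd': at 8  → match P2@[12:15]
pos 16 'a': at 1 (fail-walked)  → match P0@[16:16]
pos 17 'a': at 1 (fail-walked)  → match P0@[17:17]
pos 18 'c': at 9
pos 19 'b': at 2 (fail-walked)
pos 20 'b': at 2 (fail-walked)
pos 21 'b': at 2 (fail-walked)
pos 22 'b': at 2 (fail-walked)
pos 23 'b': at 2 (fail-walked)
pos 24 'd': at 3
pos 25 'c': at 4  → match P1@[23:25]
pos 26 'c': at 16 (fail-walked)
pos 27 'c': at 16 (fail-walked)
pos 28 'd': at 17
pos 29 'a': at 18  → match P0@[29:29],P5@[27:29]
pos 30 'c': at 9 (fail-walked)
pos 31 'a': at 1 (fail-walked)  → match P0@[31:31]
pos 32 'c': at 9
pos 33 'd': at 10
pos 34 'a': at 11  → match P0@[34:34],P3@[31:34],P5@[32:34]

Matches: [[2,0],[2,5],[3,0],[5,0],[8,0],[8,3],[8,5],[11,1],[15,2],[16,0],[17,0],[25,1],[29,0],[29,5],[31,0],[34,0],[34,3],[34,5]]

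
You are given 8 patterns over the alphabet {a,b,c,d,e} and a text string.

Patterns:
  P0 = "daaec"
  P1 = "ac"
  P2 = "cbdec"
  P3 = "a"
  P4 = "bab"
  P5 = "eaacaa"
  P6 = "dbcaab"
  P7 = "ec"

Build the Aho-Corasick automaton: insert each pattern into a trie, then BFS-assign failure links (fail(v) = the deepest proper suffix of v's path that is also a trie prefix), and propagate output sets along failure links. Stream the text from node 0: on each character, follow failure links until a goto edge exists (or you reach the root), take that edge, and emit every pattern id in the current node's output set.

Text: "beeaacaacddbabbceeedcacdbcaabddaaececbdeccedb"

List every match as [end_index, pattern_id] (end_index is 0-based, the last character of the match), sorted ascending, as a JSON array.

Build automaton:
Trie (insert patterns):
  0='ε' goto a→6 b→13 c→8 d→1 e→16
  1='d' goto a→2 b→22
  2='da' goto a→3
  3='daa' goto e→4
  4='daae' goto c→5
  5='daaec' goto ·  ←P0
  6='a' goto c→7  ←P3
  7='ac' goto ·  ←P1
  8='c' goto b→9
  9='cb' goto d→10
  10='cbd' goto e→11
  11='cbde' goto c→12
  12='cbdec' goto ·  ←P2
  13='b' goto a→14
  14='ba' goto b→15
  15='bab' goto ·  ←P4
  16='e' goto a→17 c→27
  17='ea' goto a→18
  18='eaa' goto c→19
  19='eaac' goto a→20
  20='eaaca' goto a→21
  21='eaacaa' goto ·  ←P5
  22='db' goto c→23
  23='dbc' goto a→24
  24='dbca' goto a→25
  25='dbcaa' goto b→26
  26='dbcaab' goto ·  ←P6
  27='ec' goto ·  ←P7

Failure links (BFS by depth):
  fail(1) 'd': from fail(0)=0 chase 'd': 0 ⇒ 0;  out=∅∪out(0)=∅
  fail(6) 'a': from fail(0)=0 chase 'a': 0 ⇒ 0;  out={3}∪out(0)={3}
  fail(8) 'c': from fail(0)=0 chase 'c': 0 ⇒ 0;  out=∅∪out(0)=∅
  fail(13) 'b': from fail(0)=0 chase 'b': 0 ⇒ 0;  out=∅∪out(0)=∅
  fail(16) 'e': from fail(0)=0 chase 'e': 0 ⇒ 0;  out=∅∪out(0)=∅
  fail(2) 'da': from fail(1)=0 chase 'a': 0 ⇒ 6;  out=∅∪out(6)={3}
  fail(7) 'ac': from fail(6)=0 chase 'c': 0 ⇒ 8;  out={1}∪out(8)={1}
  fail(9) 'cb': from fail(8)=0 chase 'b': 0 ⇒ 13;  out=∅∪out(13)=∅
  fail(14) 'ba': from fail(13)=0 chase 'a': 0 ⇒ 6;  out=∅∪out(6)={3}
  fail(17) 'ea': from fail(16)=0 chase 'a': 0 ⇒ 6;  out=∅∪out(6)={3}
  fail(22) 'db': from fail(1)=0 chase 'b': 0 ⇒ 13;  out=∅∪out(13)=∅
  fail(27) 'ec': from fail(16)=0 chase 'c': 0 ⇒ 8;  out={7}∪out(8)={7}
  fail(3) 'daa': from fail(2)=6 chase 'a': 6→0 ⇒ 6;  out=∅∪out(6)={3}
  fail(10) 'cbd': from fail(9)=13 chase 'd': 13→0 ⇒ 1;  out=∅∪out(1)=∅
  fail(15) 'bab': from fail(14)=6 chase 'b': 6→0 ⇒ 13;  out={4}∪out(13)={4}
  fail(18) 'eaa': from fail(17)=6 chase 'a': 6→0 ⇒ 6;  out=∅∪out(6)={3}
  fail(23) 'dbc': from fail(22)=13 chase 'c': 13→0 ⇒ 8;  out=∅∪out(8)=∅
  fail(4) 'daae': from fail(3)=6 chase 'e': 6→0 ⇒ 16;  out=∅∪out(16)=∅
  fail(11) 'cbde': from fail(10)=1 chase 'e': 1→0 ⇒ 16;  out=∅∪out(16)=∅
  fail(19) 'eaac': from fail(18)=6 chase 'c': 6 ⇒ 7;  out=∅∪out(7)={1}
  fail(24) 'dbca': from fail(23)=8 chase 'a': 8→0 ⇒ 6;  out=∅∪out(6)={3}
  fail(5) 'daaec': from fail(4)=16 chase 'c': 16 ⇒ 27;  out={0}∪out(27)={0,7}
  fail(12) 'cbdec': from fail(11)=16 chase 'c': 16 ⇒ 27;  out={2}∪out(27)={2,7}
  fail(20) 'eaaca': from fail(19)=7 chase 'a': 7→8→0 ⇒ 6;  out=∅∪out(6)={3}
  fail(25) 'dbcaa': from fail(24)=6 chase 'a': 6→0 ⇒ 6;  out=∅∪out(6)={3}
  fail(21) 'eaacaa': from fail(20)=6 chase 'a': 6→0 ⇒ 6;  out={5}∪out(6)={3,5}
  fail(26) 'dbcaab': from fail(25)=6 chase 'b': 6→0 ⇒ 13;  out={6}∪out(13)={6}

Text stream:
pos 0 'b': at 13
pos 1 'e': at 16 (fail-walked)
pos 2 'e': at 16 (fail-walked)
pos 3 'a': at 17  ** P3@[3:3]
pos 4 'a': at 18  ** P3@[4:4]
pos 5 'c': at 19  ** P1@[4:5]
pos 6 'a': at 20  ** P3@[6:6]
pos 7 'a': at 21  ** P3@[7:7],P5@[2:7]
pos 8 'c': at 7 (fail-walked)  ** P1@[7:8]
pos 9 'd': at 1 (fail-walked)
pos 10 'd': at 1 (fail-walked)
pos 11 'b': at 22
pos 12 'a': at 14 (fail-walked)  ** P3@[12:12]
pos 13 'b': at 15  ** P4@[11:13]
pos 14 'b': at 13 (fail-walked)
pos 15 'c': at 8 (fail-walked)
pos 16 'e': at 16 (fail-walked)
pos 17 'e': at 16 (fail-walked)
pos 18 'e': at 16 (fail-walked)
pos 19 'd': at 1 (fail-walked)
pos 20 'c': at 8 (fail-walked)
pos 21 'a': at 6 (fail-walked)  ** P3@[21:21]
pos 22 'c': at 7  ** P1@[21:22]
pos 23 'd': at 1 (fail-walked)
pos 24 'b': at 22
pos 25 'c': at 23
pos 26 'a': at 24  ** P3@[26:26]
pos 27 'a': at 25  ** P3@[27:27]
pos 28 'b': at 26  ** P6@[23:28]
pos 29 'd': at 1 (fail-walked)
pos 30 'd': at 1 (fail-walked)
pos 31 'a': at 2  ** P3@[31:31]
pos 32 'a': at 3  ** P3@[32:32]
pos 33 'e': at 4
pos 34 'c': at 5  ** P0@[30:34],P7@[33:34]
pos 35 'e': at 16 (fail-walked)
pos 36 'c': at 27  ** P7@[35:36]
pos 37 'b': at 9 (fail-walked)
pos 38 'd': at 10
pos 39 'e': at 11
pos 40 'c': at 12  ** P2@[36:40],P7@[39:40]
pos 41 'c': at 8 (fail-walked)
pos 42 'e': at 16 (fail-walked)
pos 43 'd': at 1 (fail-walked)
pos 44 'b': at 22

Matches: [[3,3],[4,3],[5,1],[6,3],[7,3],[7,5],[8,1],[12,3],[13,4],[21,3],[22,1],[26,3],[27,3],[28,6],[31,3],[32,3],[34,0],[34,7],[36,7],[40,2],[40,7]]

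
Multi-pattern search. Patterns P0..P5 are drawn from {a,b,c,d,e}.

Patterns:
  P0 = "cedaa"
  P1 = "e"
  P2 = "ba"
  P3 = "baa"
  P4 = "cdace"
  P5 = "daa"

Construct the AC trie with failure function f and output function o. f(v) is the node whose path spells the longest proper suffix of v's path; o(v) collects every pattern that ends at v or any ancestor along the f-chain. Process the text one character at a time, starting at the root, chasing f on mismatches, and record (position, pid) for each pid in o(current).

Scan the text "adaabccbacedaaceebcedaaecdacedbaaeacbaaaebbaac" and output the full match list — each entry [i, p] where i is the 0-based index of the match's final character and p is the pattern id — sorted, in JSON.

Construct AC machine:
Trie nodes:
  n0 'ε': b→7 c→1 d→14 e→6
  n1 'c': d→10 e→2
  n2 'ce': d→3
  n3 'ced': a→4
  n4 'ceda': a→5
  n5 'cedaa': ·  [P0 ends]
  n6 'e': ·  [P1 ends]
  n7 'b': a→8
  n8 'ba': a→9  [P2 ends]
  n9 'baa': ·  [P3 ends]
  n10 'cd': a→11
  n11 'cda': c→12
  n12 'cdac': e→13
  n13 'cdace': ·  [P4 ends]
  n14 'd': a→15
  n15 'da': a→16
  n16 'daa': ·  [P5 ends]

BFS fail/out derivation:
  n1('c'): parent n0 fail=0; on 'c' 0 → fail=0;  out ∅∪∅=∅
  n6('e'): parent n0 fail=0; on 'e' 0 → fail=0;  out {1}∪∅={1}
  n7('b'): parent n0 fail=0; on 'b' 0 → fail=0;  out ∅∪∅=∅
  n14('d'): parent n0 fail=0; on 'd' 0 → fail=0;  out ∅∪∅=∅
  n2('ce'): parent n1 fail=0; on 'e' 0 → fail=6;  out ∅∪{1}={1}
  n8('ba'): parent n7 fail=0; on 'a' 0 → fail=0;  out {2}∪∅={2}
  n10('cd'): parent n1 fail=0; on 'd' 0 → fail=14;  out ∅∪∅=∅
  n15('da'): parent n14 fail=0; on 'a' 0 → fail=0;  out ∅∪∅=∅
  n3('ced'): parent n2 fail=6; on 'd' 6→0 → fail=14;  out ∅∪∅=∅
  n9('baa'): parent n8 fail=0; on 'a' 0 → fail=0;  out {3}∪∅={3}
  n11('cda'): parent n10 fail=14; on 'a' 14 → fail=15;  out ∅∪∅=∅
  n16('daa'): parent n15 fail=0; on 'a' 0 → fail=0;  out {5}∪∅={5}
  n4('ceda'): parent n3 fail=14; on 'a' 14 → fail=15;  out ∅∪∅=∅
  n12('cdac'): parent n11 fail=15; on 'c' 15→0 → fail=1;  out ∅∪∅=∅
  n5('cedaa'): parent n4 fail=15; on 'a' 15 → fail=16;  out {0}∪{5}={0,5}
  n13('cdace'): parent n12 fail=1; on 'e' 1 → fail=2;  out {4}∪{1}={1,4}

Run:
[0] read 'a'  n0⇒n0
[1] read 'd'  n0⇒n14
[2] read 'a'  n14⇒n15
[3] read 'a'  n15⇒n16  emit P5@[1:3]
[4] read 'b'  n16⇒n7 (via fail)
[5] read 'c'  n7⇒n1 (via fail)
[6] read 'c'  n1⇒n1 (via fail)
[7] read 'b'  n1⇒n7 (via fail)
[8] read 'a'  n7⇒n8  emit P2@[7:8]
[9] read 'c'  n8⇒n1 (via fail)
[10] read 'e'  n1⇒n2  emit P1@[10:10]
[11] read 'd'  n2⇒n3
[12] read 'a'  n3⇒n4
[13] read 'a'  n4⇒n5  emit P0@[9:13],P5@[11:13]
[14] read 'c'  n5⇒n1 (via fail)
[15] read 'e'  n1⇒n2  emit P1@[15:15]
[16] read 'e'  n2⇒n6 (via fail)  emit P1@[16:16]
[17] read 'b'  n6⇒n7 (via fail)
[18] read 'c'  n7⇒n1 (via fail)
[19] read 'e'  n1⇒n2  emit P1@[19:19]
[20] read 'd'  n2⇒n3
[21] read 'a'  n3⇒n4
[22] read 'a'  n4⇒n5  emit P0@[18:22],P5@[20:22]
[23] read 'e'  n5⇒n6 (via fail)  emit P1@[23:23]
[24] read 'c'  n6⇒n1 (via fail)
[25] read 'd'  n1⇒n10
[26] read 'a'  n10⇒n11
[27] read 'c'  n11⇒n12
[28] read 'e'  n12⇒n13  emit P1@[28:28],P4@[24:28]
[29] read 'd'  n13⇒n3 (via fail)
[30] read 'b'  n3⇒n7 (via fail)
[31] read 'a'  n7⇒n8  emit P2@[30:31]
[32] read 'a'  n8⇒n9  emit P3@[30:32]
[33] read 'e'  n9⇒n6 (via fail)  emit P1@[33:33]
[34] read 'a'  n6⇒n0 (via fail)
[35] read 'c'  n0⇒n1
[36] read 'b'  n1⇒n7 (via fail)
[37] read 'a'  n7⇒n8  emit P2@[36:37]
[38] read 'a'  n8⇒n9  emit P3@[36:38]
[39] read 'a'  n9⇒n0 (via fail)
[40] read 'e'  n0⇒n6  emit P1@[40:40]
[41] read 'b'  n6⇒n7 (via fail)
[42] read 'b'  n7⇒n7 (via fail)
[43] read 'a'  n7⇒n8  emit P2@[42:43]
[44] read 'a'  n8⇒n9  emit P3@[42:44]
[45] read 'c'  n9⇒n1 (via fail)

Result: [[3,5],[8,2],[10,1],[13,0],[13,5],[15,1],[16,1],[19,1],[22,0],[22,5],[23,1],[28,1],[28,4],[31,2],[32,3],[33,1],[37,2],[38,3],[40,1],[43,2],[44,3]]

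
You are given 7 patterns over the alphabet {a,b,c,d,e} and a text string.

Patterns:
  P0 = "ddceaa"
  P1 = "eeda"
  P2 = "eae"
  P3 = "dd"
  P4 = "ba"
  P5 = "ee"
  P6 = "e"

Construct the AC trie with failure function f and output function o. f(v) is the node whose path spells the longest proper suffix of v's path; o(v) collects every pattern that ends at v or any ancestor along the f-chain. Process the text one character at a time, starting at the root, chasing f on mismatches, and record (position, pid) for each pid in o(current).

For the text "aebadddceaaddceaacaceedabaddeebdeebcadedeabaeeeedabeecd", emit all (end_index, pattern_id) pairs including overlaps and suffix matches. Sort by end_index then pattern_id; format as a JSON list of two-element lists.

Build automaton:
Trie (insert patterns):
  0='ε' goto b→13 d→1 e→7
  1='d' goto d→2
  2='dd' goto c→3  ←P3
  3='ddc' goto e→4
  4='ddce' goto a→5
  5='ddcea' goto a→6
  6='ddceaa' goto ·  ←P0
  7='e' goto a→11 e→8  ←P6
  8='ee' goto d→9  ←P5
  9='eed' goto a→10
  10='eeda' goto ·  ←P1
  11='ea' goto e→12
  12='eae' goto ·  ←P2
  13='b' goto a→14
  14='ba' goto ·  ←P4

BFS fail/out derivation:
  fail(1) 'd': from fail(0)=0 chase 'd': 0 ⇒ 0;  out=∅∪out(0)=∅
  fail(7) 'e': from fail(0)=0 chase 'e': 0 ⇒ 0;  out={6}∪out(0)={6}
  fail(13) 'b': from fail(0)=0 chase 'b': 0 ⇒ 0;  out=∅∪out(0)=∅
  fail(2) 'dd': from fail(1)=0 chase 'd': 0 ⇒ 1;  out={3}∪out(1)={3}
  fail(8) 'ee': from fail(7)=0 chase 'e': 0 ⇒ 7;  out={5}∪out(7)={5,6}
  fail(11) 'ea': from fail(7)=0 chase 'a': 0 ⇒ 0;  out=∅∪out(0)=∅
  fail(14) 'ba': from fail(13)=0 chase 'a': 0 ⇒ 0;  out={4}∪out(0)={4}
  fail(3) 'ddc': from fail(2)=1 chase 'c': 1→0 ⇒ 0;  out=∅∪out(0)=∅
  fail(9) 'eed': from fail(8)=7 chase 'd': 7→0 ⇒ 1;  out=∅∪out(1)=∅
  fail(12) 'eae': from fail(11)=0 chase 'e': 0 ⇒ 7;  out={2}∪out(7)={2,6}
  fail(4) 'ddce': from fail(3)=0 chase 'e': 0 ⇒ 7;  out=∅∪out(7)={6}
  fail(10) 'eeda': from fail(9)=1 chase 'a': 1→0 ⇒ 0;  out={1}∪out(0)={1}
  fail(5) 'ddcea': from fail(4)=7 chase 'a': 7 ⇒ 11;  out=∅∪out(11)=∅
  fail(6) 'ddceaa': from fail(5)=11 chase 'a': 11→0 ⇒ 0;  out={0}∪out(0)={0}

Text stream:
i=0 'a': node 0→0
i=1 'e': node 0→7  ** P6@[1:1]
i=2 'b': node 7→13 (fail-walked)
i=3 'a': node 13→14  ** P4@[2:3]
i=4 'd': node 14→1 (fail-walked)
i=5 'd': node 1→2  ** P3@[4:5]
i=6 'd': node 2→2 (fail-walked)  ** P3@[5:6]
i=7 'c': node 2→3
i=8 'e': node 3→4  ** P6@[8:8]
i=9 'a': node 4→5
i=10 'a': node 5→6  ** P0@[5:10]
i=11 'd': node 6→1 (fail-walked)
i=12 'd': node 1→2  ** P3@[11:12]
i=13 'c': node 2→3
i=14 'e': node 3→4  ** P6@[14:14]
i=15 'a': node 4→5
i=16 'a': node 5→6  ** P0@[11:16]
i=17 'c': node 6→0 (fail-walked)
i=18 'a': node 0→0
i=19 'c': node 0→0
i=20 'e': node 0→7  ** P6@[20:20]
i=21 'e': node 7→8  ** P5@[20:21],P6@[21:21]
i=22 'd': node 8→9
i=23 'a': node 9→10  ** P1@[20:23]
i=24 'b': node 10→13 (fail-walked)
i=25 'a': node 13→14  ** P4@[24:25]
i=26 'd': node 14→1 (fail-walked)
i=27 'd': node 1→2  ** P3@[26:27]
i=28 'e': node 2→7 (fail-walked)  ** P6@[28:28]
i=29 'e': node 7→8  ** P5@[28:29],P6@[29:29]
i=30 'b': node 8→13 (fail-walked)
i=31 'd': node 13→1 (fail-walked)
i=32 'e': node 1→7 (fail-walked)  ** P6@[32:32]
i=33 'e': node 7→8  ** P5@[32:33],P6@[33:33]
i=34 'b': node 8→13 (fail-walked)
i=35 'c': node 13→0 (fail-walked)
i=36 'a': node 0→0
i=37 'd': node 0→1
i=38 'e': node 1→7 (fail-walked)  ** P6@[38:38]
i=39 'd': node 7→1 (fail-walked)
i=40 'e': node 1→7 (fail-walked)  ** P6@[40:40]
i=41 'a': node 7→11
i=42 'b': node 11→13 (fail-walked)
i=43 'a': node 13→14  ** P4@[42:43]
i=44 'e': node 14→7 (fail-walked)  ** P6@[44:44]
i=45 'e': node 7→8  ** P5@[44:45],P6@[45:45]
i=46 'e': node 8→8 (fail-walked)  ** P5@[45:46],P6@[46:46]
i=47 'e': node 8→8 (fail-walked)  ** P5@[46:47],P6@[47:47]
i=48 'd': node 8→9
i=49 'a': node 9→10  ** P1@[46:49]
i=50 'b': node 10→13 (fail-walked)
i=51 'e': node 13→7 (fail-walked)  ** P6@[51:51]
i=52 'e': node 7→8  ** P5@[51:52],P6@[52:52]
i=53 'c': node 8→0 (fail-walked)
i=54 'd': node 0→1

Matches: [[1,6],[3,4],[5,3],[6,3],[8,6],[10,0],[12,3],[14,6],[16,0],[20,6],[21,5],[21,6],[23,1],[25,4],[27,3],[28,6],[29,5],[29,6],[32,6],[33,5],[33,6],[38,6],[40,6],[43,4],[44,6],[45,5],[45,6],[46,5],[46,6],[47,5],[47,6],[49,1],[51,6],[52,5],[52,6]]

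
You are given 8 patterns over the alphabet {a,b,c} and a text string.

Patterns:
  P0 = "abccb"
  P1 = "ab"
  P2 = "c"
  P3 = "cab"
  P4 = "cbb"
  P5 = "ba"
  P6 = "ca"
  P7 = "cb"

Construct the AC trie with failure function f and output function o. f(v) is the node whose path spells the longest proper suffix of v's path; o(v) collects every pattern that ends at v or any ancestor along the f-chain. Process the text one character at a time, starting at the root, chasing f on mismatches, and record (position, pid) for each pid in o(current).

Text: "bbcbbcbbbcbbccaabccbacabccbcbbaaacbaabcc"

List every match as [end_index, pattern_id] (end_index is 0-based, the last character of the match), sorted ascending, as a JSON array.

Construct AC machine:
Trie nodes:
  0='ε' goto a→1 b→11 c→6
  1='a' goto b→2
  2='ab' goto c→3  ←P1
  3='abc' goto c→4
  4='abcc' goto b→5
  5='abccb' goto ·  ←P0
  6='c' goto a→7 b→9  ←P2
  7='ca' goto b→8  ←P6
  8='cab' goto ·  ←P3
  9='cb' goto b→10  ←P7
  10='cbb' goto ·  ←P4
  11='b' goto a→12
  12='ba' goto ·  ←P5

BFS fail/out derivation:
  fail(1) 'a': from fail(0)=0 chase 'a': 0 ⇒ 0;  out=∅∪out(0)=∅
  fail(6) 'c': from fail(0)=0 chase 'c': 0 ⇒ 0;  out={2}∪out(0)={2}
  fail(11) 'b': from fail(0)=0 chase 'b': 0 ⇒ 0;  out=∅∪out(0)=∅
  fail(2) 'ab': from fail(1)=0 chase 'b': 0 ⇒ 11;  out={1}∪out(11)={1}
  fail(7) 'ca': from fail(6)=0 chase 'a': 0 ⇒ 1;  out={6}∪out(1)={6}
  fail(9) 'cb': from fail(6)=0 chase 'b': 0 ⇒ 11;  out={7}∪out(11)={7}
  fail(12) 'ba': from fail(11)=0 chase 'a': 0 ⇒ 1;  out={5}∪out(1)={5}
  fail(3) 'abc': from fail(2)=11 chase 'c': 11→0 ⇒ 6;  out=∅∪out(6)={2}
  fail(8) 'cab': from fail(7)=1 chase 'b': 1 ⇒ 2;  out={3}∪out(2)={1,3}
  fail(10) 'cbb': from fail(9)=11 chase 'b': 11→0 ⇒ 11;  out={4}∪out(11)={4}
  fail(4) 'abcc': from fail(3)=6 chase 'c': 6→0 ⇒ 6;  out=∅∪out(6)={2}
  fail(5) 'abccb': from fail(4)=6 chase 'b': 6 ⇒ 9;  out={0}∪out(9)={0,7}

Text stream:
pos 0 'b': at 11
pos 1 'b': at 11 (fail-walked)
pos 2 'c': at 6 (fail-walked)  ** P2@[2:2]
pos 3 'b': at 9  ** P7@[2:3]
pos 4 'b': at 10  ** P4@[2:4]
pos 5 'c': at 6 (fail-walked)  ** P2@[5:5]
pos 6 'b': at 9  ** P7@[5:6]
pos 7 'b': at 10  ** P4@[5:7]
pos 8 'b': at 11 (fail-walked)
pos 9 'c': at 6 (fail-walked)  ** P2@[9:9]
pos 10 'b': at 9  ** P7@[9:10]
pos 11 'b': at 10  ** P4@[9:11]
pos 12 'c': at 6 (fail-walked)  ** P2@[12:12]
pos 13 'c': at 6 (fail-walked)  ** P2@[13:13]
pos 14 'a': at 7  ** P6@[13:14]
pos 15 'a': at 1 (fail-walked)
pos 16 'b': at 2  ** P1@[15:16]
pos 17 'c': at 3  ** P2@[17:17]
pos 18 'c': at 4  ** P2@[18:18]
pos 19 'b': at 5  ** P0@[15:19],P7@[18:19]
pos 20 'a': at 12 (fail-walked)  ** P5@[19:20]
pos 21 'c': at 6 (fail-walked)  ** P2@[21:21]
pos 22 'a': at 7  ** P6@[21:22]
pos 23 'b': at 8  ** P1@[22:23],P3@[21:23]
pos 24 'c': at 3 (fail-walked)  ** P2@[24:24]
pos 25 'c': at 4  ** P2@[25:25]
pos 26 'b': at 5  ** P0@[22:26],P7@[25:26]
pos 27 'c': at 6 (fail-walked)  ** P2@[27:27]
pos 28 'b': at 9  ** P7@[27:28]
pos 29 'b': at 10  ** P4@[27:29]
pos 30 'a': at 12 (fail-walked)  ** P5@[29:30]
pos 31 'a': at 1 (fail-walked)
pos 32 'a': at 1 (fail-walked)
pos 33 'c': at 6 (fail-walked)  ** P2@[33:33]
pos 34 'b': at 9  ** P7@[33:34]
pos 35 'a': at 12 (fail-walked)  ** P5@[34:35]
pos 36 'a': at 1 (fail-walked)
pos 37 'b': at 2  ** P1@[36:37]
pos 38 'c': at 3  ** P2@[38:38]
pos 39 'c': at 4  ** P2@[39:39]

Matches: [[2,2],[3,7],[4,4],[5,2],[6,7],[7,4],[9,2],[10,7],[11,4],[12,2],[13,2],[14,6],[16,1],[17,2],[18,2],[19,0],[19,7],[20,5],[21,2],[22,6],[23,1],[23,3],[24,2],[25,2],[26,0],[26,7],[27,2],[28,7],[29,4],[30,5],[33,2],[34,7],[35,5],[37,1],[38,2],[39,2]]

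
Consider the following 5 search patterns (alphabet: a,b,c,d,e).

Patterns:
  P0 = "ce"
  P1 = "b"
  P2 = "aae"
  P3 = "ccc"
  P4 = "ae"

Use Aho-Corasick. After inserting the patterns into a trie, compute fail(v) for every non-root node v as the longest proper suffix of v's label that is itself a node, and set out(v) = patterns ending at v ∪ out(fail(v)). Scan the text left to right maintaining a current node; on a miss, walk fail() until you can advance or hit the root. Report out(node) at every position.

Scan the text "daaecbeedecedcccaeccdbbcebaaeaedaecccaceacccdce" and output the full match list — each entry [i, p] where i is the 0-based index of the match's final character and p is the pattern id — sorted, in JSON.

Build automaton:
Trie (insert patterns):
  n0 'ε': a→4 b→3 c→1
  n1 'c': c→7 e→2
  n2 'ce': ·  [P0 ends]
  n3 'b': ·  [P1 ends]
  n4 'a': a→5 e→9
  n5 'aa': e→6
  n6 'aae': ·  [P2 ends]
  n7 'cc': c→8
  n8 'ccc': ·  [P3 ends]
  n9 'ae': ·  [P4 ends]

Failure links (BFS by depth):
  n1('c'): parent n0 fail=0; on 'c' 0 → fail=0;  out ∅∪∅=∅
  n3('b'): parent n0 fail=0; on 'b' 0 → fail=0;  out {1}∪∅={1}
  n4('a'): parent n0 fail=0; on 'a' 0 → fail=0;  out ∅∪∅=∅
  n2('ce'): parent n1 fail=0; on 'e' 0 → fail=0;  out {0}∪∅={0}
  n5('aa'): parent n4 fail=0; on 'a' 0 → fail=4;  out ∅∪∅=∅
  n7('cc'): parent n1 fail=0; on 'c' 0 → fail=1;  out ∅∪∅=∅
  n9('ae'): parent n4 fail=0; on 'e' 0 → fail=0;  out {4}∪∅={4}
  n6('aae'): parent n5 fail=4; on 'e' 4 → fail=9;  out {2}∪{4}={2,4}
  n8('ccc'): parent n7 fail=1; on 'c' 1 → fail=7;  out {3}∪∅={3}

Text stream:
i=0 'd': node 0→0
i=1 'a': node 0→4
i=2 'a': node 4→5
i=3 'e': node 5→6  emit P2@[1:3],P4@[2:3]
i=4 'c': node 6→1 (via fail)
i=5 'b': node 1→3 (via fail)  emit P1@[5:5]
i=6 'e': node 3→0 (via fail)
i=7 'e': node 0→0
i=8 'd': node 0→0
i=9 'e': node 0→0
i=10 'c': node 0→1
i=11 'e': node 1→2  emit P0@[10:11]
i=12 'd': node 2→0 (via fail)
i=13 'c': node 0→1
i=14 'c': node 1→7
i=15 'c': node 7→8  emit P3@[13:15]
i=16 'a': node 8→4 (via fail)
i=17 'e': node 4→9  emit P4@[16:17]
i=18 'c': node 9→1 (via fail)
i=19 'c': node 1→7
i=20 'd': node 7→0 (via fail)
i=21 'b': node 0→3  emit P1@[21:21]
i=22 'b': node 3→3 (via fail)  emit P1@[22:22]
i=23 'c': node 3→1 (via fail)
i=24 'e': node 1→2  emit P0@[23:24]
i=25 'b': node 2→3 (via fail)  emit P1@[25:25]
i=26 'a': node 3→4 (via fail)
i=27 'a': node 4→5
i=28 'e': node 5→6  emit P2@[26:28],P4@[27:28]
i=29 'a': node 6→4 (via fail)
i=30 'e': node 4→9  emit P4@[29:30]
i=31 'd': node 9→0 (via fail)
i=32 'a': node 0→4
i=33 'e': node 4→9  emit P4@[32:33]
i=34 'c': node 9→1 (via fail)
i=35 'c': node 1→7
i=36 'c': node 7→8  emit P3@[34:36]
i=37 'a': node 8→4 (via fail)
i=38 'c': node 4→1 (via fail)
i=39 'e': node 1→2  emit P0@[38:39]
i=40 'a': node 2→4 (via fail)
i=41 'c': node 4→1 (via fail)
i=42 'c': node 1→7
i=43 'c': node 7→8  emit P3@[41:43]
i=44 'd': node 8→0 (via fail)
i=45 'c': node 0→1
i=46 'e': node 1→2  emit P0@[45:46]

All matches (sorted): [[3,2],[3,4],[5,1],[11,0],[15,3],[17,4],[21,1],[22,1],[24,0],[25,1],[28,2],[28,4],[30,4],[33,4],[36,3],[39,0],[43,3],[46,0]]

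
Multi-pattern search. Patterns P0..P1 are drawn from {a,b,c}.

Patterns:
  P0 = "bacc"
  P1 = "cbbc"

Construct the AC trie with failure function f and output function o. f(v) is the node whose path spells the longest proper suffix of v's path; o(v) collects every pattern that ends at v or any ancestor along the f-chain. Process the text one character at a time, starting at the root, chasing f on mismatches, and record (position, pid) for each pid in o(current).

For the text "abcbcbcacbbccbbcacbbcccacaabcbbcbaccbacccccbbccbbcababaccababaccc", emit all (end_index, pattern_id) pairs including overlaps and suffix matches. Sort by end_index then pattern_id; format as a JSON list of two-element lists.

Construct AC machine:
Trie (insert patterns):
  0='ε' goto b→1 c→5
  1='b' goto a→2
  2='ba' goto c→3
  3='bac' goto c→4
  4='bacc' goto ·  ←P0
  5='c' goto b→6
  6='cb' goto b→7
  7='cbb' goto c→8
  8='cbbc' goto ·  ←P1

Failure links (BFS by depth):
  fail(1) 'b': from fail(0)=0 chase 'b': 0 ⇒ 0;  out=∅∪out(0)=∅
  fail(5) 'c': from fail(0)=0 chase 'c': 0 ⇒ 0;  out=∅∪out(0)=∅
  fail(2) 'ba': from fail(1)=0 chase 'a': 0 ⇒ 0;  out=∅∪out(0)=∅
  fail(6) 'cb': from fail(5)=0 chase 'b': 0 ⇒ 1;  out=∅∪out(1)=∅
  fail(3) 'bac': from fail(2)=0 chase 'c': 0 ⇒ 5;  out=∅∪out(5)=∅
  fail(7) 'cbb': from fail(6)=1 chase 'b': 1→0 ⇒ 1;  out=∅∪out(1)=∅
  fail(4) 'bacc': from fail(3)=5 chase 'c': 5→0 ⇒ 5;  out={0}∪out(5)={0}
  fail(8) 'cbbc': from fail(7)=1 chase 'c': 1→0 ⇒ 5;  out={1}∪out(5)={1}

Scan:
pos 0 'a': at 0
pos 1 'b': at 1
pos 2 'c': at 5 ·f
pos 3 'b': at 6
pos 4 'c': at 5 ·f
pos 5 'b': at 6
pos 6 'c': at 5 ·f
pos 7 'a': at 0 ·f
pos 8 'c': at 5
pos 9 'b': at 6
pos 10 'b': at 7
pos 11 'c': at 8  ** P1@[8:11]
pos 12 'c': at 5 ·f
pos 13 'b': at 6
pos 14 'b': at 7
pos 15 'c': at 8  ** P1@[12:15]
pos 16 'a': at 0 ·f
pos 17 'c': at 5
pos 18 'b': at 6
pos 19 'b': at 7
pos 20 'c': at 8  ** P1@[17:20]
pos 21 'c': at 5 ·f
pos 22 'c': at 5 ·f
pos 23 'a': at 0 ·f
pos 24 'c': at 5
pos 25 'a': at 0 ·f
pos 26 'a': at 0
pos 27 'b': at 1
pos 28 'c': at 5 ·f
pos 29 'b': at 6
pos 30 'b': at 7
pos 31 'c': at 8  ** P1@[28:31]
pos 32 'b': at 6 ·f
pos 33 'a': at 2 ·f
pos 34 'c': at 3
pos 35 'c': at 4  ** P0@[32:35]
pos 36 'b': at 6 ·f
pos 37 'a': at 2 ·f
pos 38 'c': at 3
pos 39 'c': at 4  ** P0@[36:39]
pos 40 'c': at 5 ·f
pos 41 'c': at 5 ·f
pos 42 'c': at 5 ·f
pos 43 'b': at 6
pos 44 'b': at 7
pos 45 'c': at 8  ** P1@[42:45]
pos 46 'c': at 5 ·f
pos 47 'b': at 6
pos 48 'b': at 7
pos 49 'c': at 8  ** P1@[46:49]
pos 50 'a': at 0 ·f
pos 51 'b': at 1
pos 52 'a': at 2
pos 53 'b': at 1 ·f
pos 54 'a': at 2
pos 55 'c': at 3
pos 56 'c': at 4  ** P0@[53:56]
pos 57 'a': at 0 ·f
pos 58 'b': at 1
pos 59 'a': at 2
pos 60 'b': at 1 ·f
pos 61 'a': at 2
pos 62 'c': at 3
pos 63 'c': at 4  ** P0@[60:63]
pos 64 'c': at 5 ·f

All matches (sorted): [[11,1],[15,1],[20,1],[31,1],[35,0],[39,0],[45,1],[49,1],[56,0],[63,0]]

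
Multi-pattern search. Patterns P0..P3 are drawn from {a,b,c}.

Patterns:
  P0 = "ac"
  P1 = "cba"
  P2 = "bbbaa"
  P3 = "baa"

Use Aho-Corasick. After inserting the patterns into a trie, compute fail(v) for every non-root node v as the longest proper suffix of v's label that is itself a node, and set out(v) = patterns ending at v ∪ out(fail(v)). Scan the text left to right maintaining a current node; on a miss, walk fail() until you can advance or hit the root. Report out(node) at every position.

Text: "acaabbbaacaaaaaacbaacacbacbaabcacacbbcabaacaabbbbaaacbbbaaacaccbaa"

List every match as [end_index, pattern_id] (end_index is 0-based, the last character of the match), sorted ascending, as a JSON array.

Construct AC machine:
Trie (insert patterns):
  0='ε' goto a→1 b→6 c→3
  1='a' goto c→2
  2='ac' goto ·  ←P0
  3='c' goto b→4
  4='cb' goto a→5
  5='cba' goto ·  ←P1
  6='b' goto a→11 b→7
  7='bb' goto b→8
  8='bbb' goto a→9
  9='bbba' goto a→10
  10='bbbaa' goto ·  ←P2
  11='ba' goto a→12
  12='baa' goto ·  ←P3

Failure links (BFS by depth):
  n1('a'): parent n0 fail=0; on 'a' 0 → fail=0;  out ∅∪∅=∅
  n3('c'): parent n0 fail=0; on 'c' 0 → fail=0;  out ∅∪∅=∅
  n6('b'): parent n0 fail=0; on 'b' 0 → fail=0;  out ∅∪∅=∅
  n2('ac'): parent n1 fail=0; on 'c' 0 → fail=3;  out {0}∪∅={0}
  n4('cb'): parent n3 fail=0; on 'b' 0 → fail=6;  out ∅∪∅=∅
  n7('bb'): parent n6 fail=0; on 'b' 0 → fail=6;  out ∅∪∅=∅
  n11('ba'): parent n6 fail=0; on 'a' 0 → fail=1;  out ∅∪∅=∅
  n5('cba'): parent n4 fail=6; on 'a' 6 → fail=11;  out {1}∪∅={1}
  n8('bbb'): parent n7 fail=6; on 'b' 6 → fail=7;  out ∅∪∅=∅
  n12('baa'): parent n11 fail=1; on 'a' 1→0 → fail=1;  out {3}∪∅={3}
  n9('bbba'): parent n8 fail=7; on 'a' 7→6 → fail=11;  out ∅∪∅=∅
  n10('bbbaa'): parent n9 fail=11; on 'a' 11 → fail=12;  out {2}∪{3}={2,3}

Text stream:
[0] read 'a'  n0⇒n1
[1] read 'c'  n1⇒n2  emit P0@[0:1]
[2] read 'a'  n2⇒n1 ·f
[3] read 'a'  n1⇒n1 ·f
[4] read 'b'  n1⇒n6 ·f
[5] read 'b'  n6⇒n7
[6] read 'b'  n7⇒n8
[7] read 'a'  n8⇒n9
[8] read 'a'  n9⇒n10  emit P2@[4:8],P3@[6:8]
[9] read 'c'  n10⇒n2 ·f  emit P0@[8:9]
[10] read 'a'  n2⇒n1 ·f
[11] read 'a'  n1⇒n1 ·f
[12] read 'a'  n1⇒n1 ·f
[13] read 'a'  n1⇒n1 ·f
[14] read 'a'  n1⇒n1 ·f
[15] read 'a'  n1⇒n1 ·f
[16] read 'c'  n1⇒n2  emit P0@[15:16]
[17] read 'b'  n2⇒n4 ·f
[18] read 'a'  n4⇒n5  emit P1@[16:18]
[19] read 'a'  n5⇒n12 ·f  emit P3@[17:19]
[20] read 'c'  n12⇒n2 ·f  emit P0@[19:20]
[21] read 'a'  n2⇒n1 ·f
[22] read 'c'  n1⇒n2  emit P0@[21:22]
[23] read 'b'  n2⇒n4 ·f
[24] read 'a'  n4⇒n5  emit P1@[22:24]
[25] read 'c'  n5⇒n2 ·f  emit P0@[24:25]
[26] read 'b'  n2⇒n4 ·f
[27] read 'a'  n4⇒n5  emit P1@[25:27]
[28] read 'a'  n5⇒n12 ·f  emit P3@[26:28]
[29] read 'b'  n12⇒n6 ·f
[30] read 'c'  n6⇒n3 ·f
[31] read 'a'  n3⇒n1 ·f
[32] read 'c'  n1⇒n2  emit P0@[31:32]
[33] read 'a'  n2⇒n1 ·f
[34] read 'c'  n1⇒n2  emit P0@[33:34]
[35] read 'b'  n2⇒n4 ·f
[36] read 'b'  n4⇒n7 ·f
[37] read 'c'  n7⇒n3 ·f
[38] read 'a'  n3⇒n1 ·f
[39] read 'b'  n1⇒n6 ·f
[40] read 'a'  n6⇒n11
[41] read 'a'  n11⇒n12  emit P3@[39:41]
[42] read 'c'  n12⇒n2 ·f  emit P0@[41:42]
[43] read 'a'  n2⇒n1 ·f
[44] read 'a'  n1⇒n1 ·f
[45] read 'b'  n1⇒n6 ·f
[46] read 'b'  n6⇒n7
[47] read 'b'  n7⇒n8
[48] read 'b'  n8⇒n8 ·f
[49] read 'a'  n8⇒n9
[50] read 'a'  n9⇒n10  emit P2@[46:50],P3@[48:50]
[51] read 'a'  n10⇒n1 ·f
[52] read 'c'  n1⇒n2  emit P0@[51:52]
[53] read 'b'  n2⇒n4 ·f
[54] read 'b'  n4⇒n7 ·f
[55] read 'b'  n7⇒n8
[56] read 'a'  n8⇒n9
[57] read 'a'  n9⇒n10  emit P2@[53:57],P3@[55:57]
[58] read 'a'  n10⇒n1 ·f
[59] read 'c'  n1⇒n2  emit P0@[58:59]
[60] read 'a'  n2⇒n1 ·f
[61] read 'c'  n1⇒n2  emit P0@[60:61]
[62] read 'c'  n2⇒n3 ·f
[63] read 'b'  n3⇒n4
[64] read 'a'  n4⇒n5  emit P1@[62:64]
[65] read 'a'  n5⇒n12 ·f  emit P3@[63:65]

Result: [[1,0],[8,2],[8,3],[9,0],[16,0],[18,1],[19,3],[20,0],[22,0],[24,1],[25,0],[27,1],[28,3],[32,0],[34,0],[41,3],[42,0],[50,2],[50,3],[52,0],[57,2],[57,3],[59,0],[61,0],[64,1],[65,3]]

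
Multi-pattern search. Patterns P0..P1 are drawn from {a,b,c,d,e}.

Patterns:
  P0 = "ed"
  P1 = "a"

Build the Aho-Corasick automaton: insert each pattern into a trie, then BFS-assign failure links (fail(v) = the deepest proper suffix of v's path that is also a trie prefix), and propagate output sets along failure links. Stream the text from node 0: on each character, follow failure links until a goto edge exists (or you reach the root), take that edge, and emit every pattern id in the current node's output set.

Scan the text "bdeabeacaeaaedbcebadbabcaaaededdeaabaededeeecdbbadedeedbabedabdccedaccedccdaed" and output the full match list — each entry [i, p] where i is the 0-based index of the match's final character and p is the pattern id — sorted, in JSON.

Build automaton:
Trie nodes:
  n0 'ε': a→3 e→1
  n1 'e': d→2
  n2 'ed': ·  [P0 ends]
  n3 'a': ·  [P1 ends]

BFS fail/out derivation:
  n1('e'): parent n0 fail=0; on 'e' 0 → fail=0;  out ∅∪∅=∅
  n3('a'): parent n0 fail=0; on 'a' 0 → fail=0;  out {1}∪∅={1}
  n2('ed'): parent n1 fail=0; on 'd' 0 → fail=0;  out {0}∪∅={0}

Text stream:
pos 0 'b': at 0
pos 1 'd': at 0
pos 2 'e': at 1
pos 3 'a': at 3 ·f  emit P1@[3:3]
pos 4 'b': at 0 ·f
pos 5 'e': at 1
pos 6 'a': at 3 ·f  emit P1@[6:6]
pos 7 'c': at 0 ·f
pos 8 'a': at 3  emit P1@[8:8]
pos 9 'e': at 1 ·f
pos 10 'a': at 3 ·f  emit P1@[10:10]
pos 11 'a': at 3 ·f  emit P1@[11:11]
pos 12 'e': at 1 ·f
pos 13 'd': at 2  emit P0@[12:13]
pos 14 'b': at 0 ·f
pos 15 'c': at 0
pos 16 'e': at 1
pos 17 'b': at 0 ·f
pos 18 'a': at 3  emit P1@[18:18]
pos 19 'd': at 0 ·f
pos 20 'b': at 0
pos 21 'a': at 3  emit P1@[21:21]
pos 22 'b': at 0 ·f
pos 23 'c': at 0
pos 24 'a': at 3  emit P1@[24:24]
pos 25 'a': at 3 ·f  emit P1@[25:25]
pos 26 'a': at 3 ·f  emit P1@[26:26]
pos 27 'e': at 1 ·f
pos 28 'd': at 2  emit P0@[27:28]
pos 29 'e': at 1 ·f
pos 30 'd': at 2  emit P0@[29:30]
pos 31 'd': at 0 ·f
pos 32 'e': at 1
pos 33 'a': at 3 ·f  emit P1@[33:33]
pos 34 'a': at 3 ·f  emit P1@[34:34]
pos 35 'b': at 0 ·f
pos 36 'a': at 3  emit P1@[36:36]
pos 37 'e': at 1 ·f
pos 38 'd': at 2  emit P0@[37:38]
pos 39 'e': at 1 ·f
pos 40 'd': at 2  emit P0@[39:40]
pos 41 'e': at 1 ·f
pos 42 'e': at 1 ·f
pos 43 'e': at 1 ·f
pos 44 'c': at 0 ·f
pos 45 'd': at 0
pos 46 'b': at 0
pos 47 'b': at 0
pos 48 'a': at 3  emit P1@[48:48]
pos 49 'd': at 0 ·f
pos 50 'e': at 1
pos 51 'd': at 2  emit P0@[50:51]
pos 52 'e': at 1 ·f
pos 53 'e': at 1 ·f
pos 54 'd': at 2  emit P0@[53:54]
pos 55 'b': at 0 ·f
pos 56 'a': at 3  emit P1@[56:56]
pos 57 'b': at 0 ·f
pos 58 'e': at 1
pos 59 'd': at 2  emit P0@[58:59]
pos 60 'a': at 3 ·f  emit P1@[60:60]
pos 61 'b': at 0 ·f
pos 62 'd': at 0
pos 63 'c': at 0
pos 64 'c': at 0
pos 65 'e': at 1
pos 66 'd': at 2  emit P0@[65:66]
pos 67 'a': at 3 ·f  emit P1@[67:67]
pos 68 'c': at 0 ·f
pos 69 'c': at 0
pos 70 'e': at 1
pos 71 'd': at 2  emit P0@[70:71]
pos 72 'c': at 0 ·f
pos 73 'c': at 0
pos 74 'd': at 0
pos 75 'a': at 3  emit P1@[75:75]
pos 76 'e': at 1 ·f
pos 77 'd': at 2  emit P0@[76:77]

Result: [[3,1],[6,1],[8,1],[10,1],[11,1],[13,0],[18,1],[21,1],[24,1],[25,1],[26,1],[28,0],[30,0],[33,1],[34,1],[36,1],[38,0],[40,0],[48,1],[51,0],[54,0],[56,1],[59,0],[60,1],[66,0],[67,1],[71,0],[75,1],[77,0]]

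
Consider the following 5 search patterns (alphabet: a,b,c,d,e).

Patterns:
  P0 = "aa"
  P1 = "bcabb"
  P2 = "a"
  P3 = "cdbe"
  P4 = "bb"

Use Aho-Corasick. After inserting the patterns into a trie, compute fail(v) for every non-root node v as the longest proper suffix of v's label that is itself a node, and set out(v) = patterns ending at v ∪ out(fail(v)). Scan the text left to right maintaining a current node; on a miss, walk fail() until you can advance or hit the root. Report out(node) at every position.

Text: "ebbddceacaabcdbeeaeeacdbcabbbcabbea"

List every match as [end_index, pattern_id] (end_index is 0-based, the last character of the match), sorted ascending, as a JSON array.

Build:
Trie (insert patterns):
  n0 'ε': a→1 b→3 c→8
  n1 'a': a→2  ←P2
  n2 'aa': ·  ←P0
  n3 'b': b→12 c→4
  n4 'bc': a→5
  n5 'bca': b→6
  n6 'bcab': b→7
  n7 'bcabb': ·  ←P1
  n8 'c': d→9
  n9 'cd': b→10
  n10 'cdb': e→11
  n11 'cdbe': ·  ←P3
  n12 'bb': ·  ←P4

BFS fail/out derivation:
  n1('a'): parent n0 fail=0; on 'a' 0 → fail=0;  out {2}∪∅={2}
  n3('b'): parent n0 fail=0; on 'b' 0 → fail=0;  out ∅∪∅=∅
  n8('c'): parent n0 fail=0; on 'c' 0 → fail=0;  out ∅∪∅=∅
  n2('aa'): parent n1 fail=0; on 'a' 0 → fail=1;  out {0}∪{2}={0,2}
  n4('bc'): parent n3 fail=0; on 'c' 0 → fail=8;  out ∅∪∅=∅
  n9('cd'): parent n8 fail=0; on 'd' 0 → fail=0;  out ∅∪∅=∅
  n12('bb'): parent n3 fail=0; on 'b' 0 → fail=3;  out {4}∪∅={4}
  n5('bca'): parent n4 fail=8; on 'a' 8→0 → fail=1;  out ∅∪{2}={2}
  n10('cdb'): parent n9 fail=0; on 'b' 0 → fail=3;  out ∅∪∅=∅
  n6('bcab'): parent n5 fail=1; on 'b' 1→0 → fail=3;  out ∅∪∅=∅
  n11('cdbe'): parent n10 fail=3; on 'e' 3→0 → fail=0;  out {3}∪∅={3}
  n7('bcabb'): parent n6 fail=3; on 'b' 3 → fail=12;  out {1}∪{4}={1,4}

Scan:
[0] read 'e'  n0⇒n0
[1] read 'b'  n0⇒n3
[2] read 'b'  n3⇒n12  emit P4@[1:2]
[3] read 'd'  n12⇒n0 ·f
[4] read 'd'  n0⇒n0
[5] read 'c'  n0⇒n8
[6] read 'e'  n8⇒n0 ·f
[7] read 'a'  n0⇒n1  emit P2@[7:7]
[8] read 'c'  n1⇒n8 ·f
[9] read 'a'  n8⇒n1 ·f  emit P2@[9:9]
[10] read 'a'  n1⇒n2  emit P0@[9:10],P2@[10:10]
[11] read 'b'  n2⇒n3 ·f
[12] read 'c'  n3⇒n4
[13] read 'd'  n4⇒n9 ·f
[14] read 'b'  n9⇒n10
[15] read 'e'  n10⇒n11  emit P3@[12:15]
[16] read 'e'  n11⇒n0 ·f
[17] read 'a'  n0⇒n1  emit P2@[17:17]
[18] read 'e'  n1⇒n0 ·f
[19] read 'e'  n0⇒n0
[20] read 'a'  n0⇒n1  emit P2@[20:20]
[21] read 'c'  n1⇒n8 ·f
[22] read 'd'  n8⇒n9
[23] read 'b'  n9⇒n10
[24] read 'c'  n10⇒n4 ·f
[25] read 'a'  n4⇒n5  emit P2@[25:25]
[26] read 'b'  n5⇒n6
[27] read 'b'  n6⇒n7  emit P1@[23:27],P4@[26:27]
[28] read 'b'  n7⇒n12 ·f  emit P4@[27:28]
[29] read 'c'  n12⇒n4 ·f
[30] read 'a'  n4⇒n5  emit P2@[30:30]
[31] read 'b'  n5⇒n6
[32] read 'b'  n6⇒n7  emit P1@[28:32],P4@[31:32]
[33] read 'e'  n7⇒n0 ·f
[34] read 'a'  n0⇒n1  emit P2@[34:34]

All matches (sorted): [[2,4],[7,2],[9,2],[10,0],[10,2],[15,3],[17,2],[20,2],[25,2],[27,1],[27,4],[28,4],[30,2],[32,1],[32,4],[34,2]]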